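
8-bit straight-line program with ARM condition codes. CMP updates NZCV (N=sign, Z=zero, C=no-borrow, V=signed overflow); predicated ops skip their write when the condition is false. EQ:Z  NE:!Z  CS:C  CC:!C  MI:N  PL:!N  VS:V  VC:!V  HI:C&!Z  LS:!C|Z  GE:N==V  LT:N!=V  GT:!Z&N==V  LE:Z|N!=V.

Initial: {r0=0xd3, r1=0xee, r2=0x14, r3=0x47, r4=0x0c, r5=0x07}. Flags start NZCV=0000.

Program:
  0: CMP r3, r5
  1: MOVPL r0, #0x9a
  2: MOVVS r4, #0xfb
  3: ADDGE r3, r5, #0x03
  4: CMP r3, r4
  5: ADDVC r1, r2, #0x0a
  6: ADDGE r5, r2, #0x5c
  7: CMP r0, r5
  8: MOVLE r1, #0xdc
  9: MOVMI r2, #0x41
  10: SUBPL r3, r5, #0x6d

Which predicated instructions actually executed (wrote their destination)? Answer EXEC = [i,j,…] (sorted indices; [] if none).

EXEC = [1,3,5,8,9]

0: ✓ CMP  NZCV=0010
1: ✓ MOVPL  r0←0x9a
2: · MOVVS
3: ✓ ADDGE  r3←0x0a
4: ✓ CMP  NZCV=1000
5: ✓ ADDVC  r1←0x1e
6: · ADDGE
7: ✓ CMP  NZCV=1010
8: ✓ MOVLE  r1←0xdc
9: ✓ MOVMI  r2←0x41
10: · SUBPL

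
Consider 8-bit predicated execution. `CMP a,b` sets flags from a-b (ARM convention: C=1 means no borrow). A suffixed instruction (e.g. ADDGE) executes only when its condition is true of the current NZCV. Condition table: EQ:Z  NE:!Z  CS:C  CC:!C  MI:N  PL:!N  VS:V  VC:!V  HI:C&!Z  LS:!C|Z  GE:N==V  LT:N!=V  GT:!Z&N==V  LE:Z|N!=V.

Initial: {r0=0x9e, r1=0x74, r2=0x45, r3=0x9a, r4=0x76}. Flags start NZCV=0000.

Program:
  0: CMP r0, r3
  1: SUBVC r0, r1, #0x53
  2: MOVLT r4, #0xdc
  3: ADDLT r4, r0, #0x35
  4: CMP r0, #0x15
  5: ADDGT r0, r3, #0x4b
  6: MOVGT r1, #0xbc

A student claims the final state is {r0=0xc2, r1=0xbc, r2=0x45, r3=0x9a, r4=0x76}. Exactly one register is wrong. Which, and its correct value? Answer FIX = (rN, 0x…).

FIX = (r0, 0xe5)

[0] flags=0010 → (cmp)
[1] flags=0010 VC?T → r0=0x21
[2] flags=0010 LT?F → skip
[3] flags=0010 LT?F → skip
[4] flags=0010 → (cmp)
[5] flags=0010 GT?T → r0=0xe5
[6] flags=0010 GT?T → r1=0xbc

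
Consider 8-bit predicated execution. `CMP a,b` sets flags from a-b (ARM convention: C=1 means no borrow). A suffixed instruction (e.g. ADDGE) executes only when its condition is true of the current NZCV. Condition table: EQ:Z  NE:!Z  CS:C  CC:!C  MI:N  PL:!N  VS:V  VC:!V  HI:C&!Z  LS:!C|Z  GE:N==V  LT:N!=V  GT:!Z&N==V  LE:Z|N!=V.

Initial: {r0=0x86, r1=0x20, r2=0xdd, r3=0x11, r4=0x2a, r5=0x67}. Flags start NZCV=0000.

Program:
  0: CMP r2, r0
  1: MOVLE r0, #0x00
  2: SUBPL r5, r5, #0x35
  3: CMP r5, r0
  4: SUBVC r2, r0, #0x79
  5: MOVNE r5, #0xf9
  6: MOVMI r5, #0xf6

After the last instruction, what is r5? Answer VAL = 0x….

[0] flags=0010 → (cmp)
[1] flags=0010 LE?F → skip
[2] flags=0010 PL?T → r5=0x32
[3] flags=1001 → (cmp)
[4] flags=1001 VC?F → skip
[5] flags=1001 NE?T → r5=0xf9
[6] flags=1001 MI?T → r5=0xf6

VAL = 0xf6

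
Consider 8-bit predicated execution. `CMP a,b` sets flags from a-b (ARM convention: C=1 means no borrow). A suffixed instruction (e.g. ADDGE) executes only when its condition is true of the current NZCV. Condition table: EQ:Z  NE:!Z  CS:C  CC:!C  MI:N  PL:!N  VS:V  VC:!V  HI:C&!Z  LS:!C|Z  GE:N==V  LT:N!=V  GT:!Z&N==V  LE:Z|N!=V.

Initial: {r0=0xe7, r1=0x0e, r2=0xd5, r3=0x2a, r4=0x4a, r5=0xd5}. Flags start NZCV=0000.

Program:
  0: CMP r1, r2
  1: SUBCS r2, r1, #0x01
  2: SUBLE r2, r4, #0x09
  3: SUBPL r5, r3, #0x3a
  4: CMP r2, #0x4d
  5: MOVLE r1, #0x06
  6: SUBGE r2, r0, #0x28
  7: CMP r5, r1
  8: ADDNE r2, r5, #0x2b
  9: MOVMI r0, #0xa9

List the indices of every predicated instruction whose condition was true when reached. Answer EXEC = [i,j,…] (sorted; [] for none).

[0] flags=0000 → (cmp)
[1] flags=0000 CS?F → skip
[2] flags=0000 LE?F → skip
[3] flags=0000 PL?T → r5=0xf0
[4] flags=1010 → (cmp)
[5] flags=1010 LE?T → r1=0x06
[6] flags=1010 GE?F → skip
[7] flags=1010 → (cmp)
[8] flags=1010 NE?T → r2=0x1b
[9] flags=1010 MI?T → r0=0xa9

EXEC = [3,5,8,9]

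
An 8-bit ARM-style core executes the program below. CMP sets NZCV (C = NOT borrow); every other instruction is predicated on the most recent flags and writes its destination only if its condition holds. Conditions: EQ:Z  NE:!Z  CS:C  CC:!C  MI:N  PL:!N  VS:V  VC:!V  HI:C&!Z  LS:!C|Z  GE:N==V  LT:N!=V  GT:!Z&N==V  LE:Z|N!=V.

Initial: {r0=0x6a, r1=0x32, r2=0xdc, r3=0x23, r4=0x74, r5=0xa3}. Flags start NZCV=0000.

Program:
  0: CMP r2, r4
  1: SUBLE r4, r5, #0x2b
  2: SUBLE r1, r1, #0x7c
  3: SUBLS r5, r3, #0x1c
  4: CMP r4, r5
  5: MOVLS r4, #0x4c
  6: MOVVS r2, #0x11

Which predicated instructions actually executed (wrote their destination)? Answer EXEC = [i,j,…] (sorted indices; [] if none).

0: ✓ CMP  NZCV=0011
1: ✓ SUBLE  r4←0x78
2: ✓ SUBLE  r1←0xb6
3: · SUBLS
4: ✓ CMP  NZCV=1001
5: ✓ MOVLS  r4←0x4c
6: ✓ MOVVS  r2←0x11

EXEC = [1,2,5,6]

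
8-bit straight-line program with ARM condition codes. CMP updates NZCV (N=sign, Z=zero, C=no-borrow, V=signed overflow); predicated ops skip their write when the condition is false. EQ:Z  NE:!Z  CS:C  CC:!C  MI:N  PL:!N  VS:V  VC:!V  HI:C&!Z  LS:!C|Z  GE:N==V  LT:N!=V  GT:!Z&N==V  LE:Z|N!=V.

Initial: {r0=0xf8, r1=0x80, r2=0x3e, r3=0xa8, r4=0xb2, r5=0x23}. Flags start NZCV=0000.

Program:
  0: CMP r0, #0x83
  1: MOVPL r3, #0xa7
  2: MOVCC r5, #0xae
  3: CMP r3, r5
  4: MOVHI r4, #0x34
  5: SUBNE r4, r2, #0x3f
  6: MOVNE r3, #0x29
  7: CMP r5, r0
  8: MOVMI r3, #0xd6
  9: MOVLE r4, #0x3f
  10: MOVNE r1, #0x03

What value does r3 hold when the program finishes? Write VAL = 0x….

[0] flags=0010 → (cmp)
[1] flags=0010 PL?T → r3=0xa7
[2] flags=0010 CC?F → skip
[3] flags=1010 → (cmp)
[4] flags=1010 HI?T → r4=0x34
[5] flags=1010 NE?T → r4=0xff
[6] flags=1010 NE?T → r3=0x29
[7] flags=0000 → (cmp)
[8] flags=0000 MI?F → skip
[9] flags=0000 LE?F → skip
[10] flags=0000 NE?T → r1=0x03

VAL = 0x29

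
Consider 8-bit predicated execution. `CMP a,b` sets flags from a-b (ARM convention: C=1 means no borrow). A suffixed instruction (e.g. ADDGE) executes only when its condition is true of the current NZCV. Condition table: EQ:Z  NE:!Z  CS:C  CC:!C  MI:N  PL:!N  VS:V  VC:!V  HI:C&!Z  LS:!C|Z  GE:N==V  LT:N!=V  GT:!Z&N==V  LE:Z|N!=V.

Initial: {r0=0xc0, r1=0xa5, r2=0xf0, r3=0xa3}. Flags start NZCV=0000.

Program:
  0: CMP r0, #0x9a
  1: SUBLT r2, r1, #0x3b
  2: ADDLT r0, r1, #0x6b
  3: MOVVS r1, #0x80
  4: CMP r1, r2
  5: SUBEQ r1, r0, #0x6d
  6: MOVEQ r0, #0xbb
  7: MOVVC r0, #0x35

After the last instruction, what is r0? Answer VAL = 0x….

[0] flags=0010 → (cmp)
[1] flags=0010 LT?F → skip
[2] flags=0010 LT?F → skip
[3] flags=0010 VS?F → skip
[4] flags=1000 → (cmp)
[5] flags=1000 EQ?F → skip
[6] flags=1000 EQ?F → skip
[7] flags=1000 VC?T → r0=0x35

VAL = 0x35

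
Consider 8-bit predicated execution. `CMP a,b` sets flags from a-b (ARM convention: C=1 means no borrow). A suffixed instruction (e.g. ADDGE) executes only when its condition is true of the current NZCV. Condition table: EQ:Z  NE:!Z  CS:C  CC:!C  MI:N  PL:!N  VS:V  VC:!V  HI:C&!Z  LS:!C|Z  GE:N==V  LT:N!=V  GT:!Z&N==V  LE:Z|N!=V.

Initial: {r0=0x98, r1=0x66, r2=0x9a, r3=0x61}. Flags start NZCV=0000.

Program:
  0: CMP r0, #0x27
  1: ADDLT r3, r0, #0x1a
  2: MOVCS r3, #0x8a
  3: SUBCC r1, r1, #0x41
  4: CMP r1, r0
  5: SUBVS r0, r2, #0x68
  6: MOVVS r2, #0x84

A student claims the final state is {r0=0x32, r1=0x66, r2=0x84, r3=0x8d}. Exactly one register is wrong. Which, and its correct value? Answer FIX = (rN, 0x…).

[0] flags=0011 → (cmp)
[1] flags=0011 LT?T → r3=0xb2
[2] flags=0011 CS?T → r3=0x8a
[3] flags=0011 CC?F → skip
[4] flags=1001 → (cmp)
[5] flags=1001 VS?T → r0=0x32
[6] flags=1001 VS?T → r2=0x84

FIX = (r3, 0x8a)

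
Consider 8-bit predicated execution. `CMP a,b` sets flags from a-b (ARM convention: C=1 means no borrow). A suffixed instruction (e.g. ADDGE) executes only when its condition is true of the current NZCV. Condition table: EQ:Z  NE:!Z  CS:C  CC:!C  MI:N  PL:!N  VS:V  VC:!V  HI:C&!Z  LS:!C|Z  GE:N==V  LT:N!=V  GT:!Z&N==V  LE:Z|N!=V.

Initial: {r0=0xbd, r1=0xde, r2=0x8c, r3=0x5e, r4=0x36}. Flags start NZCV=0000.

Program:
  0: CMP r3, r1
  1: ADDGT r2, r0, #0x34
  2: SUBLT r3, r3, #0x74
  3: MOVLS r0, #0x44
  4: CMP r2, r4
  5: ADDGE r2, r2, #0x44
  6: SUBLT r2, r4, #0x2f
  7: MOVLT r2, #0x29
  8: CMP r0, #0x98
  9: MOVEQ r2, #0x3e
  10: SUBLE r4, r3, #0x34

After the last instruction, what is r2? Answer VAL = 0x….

VAL = 0x29

[0] flags=1001 → (cmp)
[1] flags=1001 GT?T → r2=0xf1
[2] flags=1001 LT?F → skip
[3] flags=1001 LS?T → r0=0x44
[4] flags=1010 → (cmp)
[5] flags=1010 GE?F → skip
[6] flags=1010 LT?T → r2=0x07
[7] flags=1010 LT?T → r2=0x29
[8] flags=1001 → (cmp)
[9] flags=1001 EQ?F → skip
[10] flags=1001 LE?F → skip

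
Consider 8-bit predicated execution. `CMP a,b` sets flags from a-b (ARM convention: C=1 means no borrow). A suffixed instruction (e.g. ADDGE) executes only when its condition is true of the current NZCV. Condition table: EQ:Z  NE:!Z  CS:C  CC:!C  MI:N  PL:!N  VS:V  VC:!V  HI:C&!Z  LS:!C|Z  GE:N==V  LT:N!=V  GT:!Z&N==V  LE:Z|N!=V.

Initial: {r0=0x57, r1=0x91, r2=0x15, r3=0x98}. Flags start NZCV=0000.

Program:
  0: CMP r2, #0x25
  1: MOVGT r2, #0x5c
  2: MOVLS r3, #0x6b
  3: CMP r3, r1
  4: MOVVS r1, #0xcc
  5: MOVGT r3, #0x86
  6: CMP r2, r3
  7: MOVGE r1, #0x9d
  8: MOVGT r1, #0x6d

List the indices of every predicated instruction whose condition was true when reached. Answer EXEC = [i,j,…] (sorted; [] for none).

0: ✓ CMP  NZCV=1000
1: · MOVGT
2: ✓ MOVLS  r3←0x6b
3: ✓ CMP  NZCV=1001
4: ✓ MOVVS  r1←0xcc
5: ✓ MOVGT  r3←0x86
6: ✓ CMP  NZCV=1001
7: ✓ MOVGE  r1←0x9d
8: ✓ MOVGT  r1←0x6d

EXEC = [2,4,5,7,8]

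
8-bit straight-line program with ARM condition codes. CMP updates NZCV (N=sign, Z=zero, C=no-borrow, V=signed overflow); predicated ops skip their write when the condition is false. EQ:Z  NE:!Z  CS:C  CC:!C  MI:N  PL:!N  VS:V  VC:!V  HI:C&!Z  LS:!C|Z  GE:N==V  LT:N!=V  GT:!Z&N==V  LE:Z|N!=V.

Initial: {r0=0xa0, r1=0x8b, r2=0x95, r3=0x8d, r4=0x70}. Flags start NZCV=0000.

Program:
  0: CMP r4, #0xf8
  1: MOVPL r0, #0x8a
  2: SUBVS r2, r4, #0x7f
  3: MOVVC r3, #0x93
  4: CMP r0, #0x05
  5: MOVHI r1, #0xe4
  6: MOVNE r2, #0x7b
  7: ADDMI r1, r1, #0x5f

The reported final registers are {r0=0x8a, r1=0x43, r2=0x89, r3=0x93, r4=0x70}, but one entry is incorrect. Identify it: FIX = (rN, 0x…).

[0] flags=0000 → (cmp)
[1] flags=0000 PL?T → r0=0x8a
[2] flags=0000 VS?F → skip
[3] flags=0000 VC?T → r3=0x93
[4] flags=1010 → (cmp)
[5] flags=1010 HI?T → r1=0xe4
[6] flags=1010 NE?T → r2=0x7b
[7] flags=1010 MI?T → r1=0x43

FIX = (r2, 0x7b)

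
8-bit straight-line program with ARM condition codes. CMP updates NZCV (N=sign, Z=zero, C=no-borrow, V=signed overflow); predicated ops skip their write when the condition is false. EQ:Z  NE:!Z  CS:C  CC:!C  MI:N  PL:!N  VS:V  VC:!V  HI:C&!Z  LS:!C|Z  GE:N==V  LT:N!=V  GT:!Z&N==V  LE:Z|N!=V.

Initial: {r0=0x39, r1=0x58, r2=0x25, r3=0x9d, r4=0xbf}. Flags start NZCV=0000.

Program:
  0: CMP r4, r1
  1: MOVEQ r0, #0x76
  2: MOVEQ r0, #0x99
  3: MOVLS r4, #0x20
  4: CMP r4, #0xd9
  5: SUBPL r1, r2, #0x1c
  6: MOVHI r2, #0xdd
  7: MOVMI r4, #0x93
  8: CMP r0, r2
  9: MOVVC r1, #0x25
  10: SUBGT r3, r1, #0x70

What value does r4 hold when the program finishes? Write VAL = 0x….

[0] flags=0011 → (cmp)
[1] flags=0011 EQ?F → skip
[2] flags=0011 EQ?F → skip
[3] flags=0011 LS?F → skip
[4] flags=1000 → (cmp)
[5] flags=1000 PL?F → skip
[6] flags=1000 HI?F → skip
[7] flags=1000 MI?T → r4=0x93
[8] flags=0010 → (cmp)
[9] flags=0010 VC?T → r1=0x25
[10] flags=0010 GT?T → r3=0xb5

VAL = 0x93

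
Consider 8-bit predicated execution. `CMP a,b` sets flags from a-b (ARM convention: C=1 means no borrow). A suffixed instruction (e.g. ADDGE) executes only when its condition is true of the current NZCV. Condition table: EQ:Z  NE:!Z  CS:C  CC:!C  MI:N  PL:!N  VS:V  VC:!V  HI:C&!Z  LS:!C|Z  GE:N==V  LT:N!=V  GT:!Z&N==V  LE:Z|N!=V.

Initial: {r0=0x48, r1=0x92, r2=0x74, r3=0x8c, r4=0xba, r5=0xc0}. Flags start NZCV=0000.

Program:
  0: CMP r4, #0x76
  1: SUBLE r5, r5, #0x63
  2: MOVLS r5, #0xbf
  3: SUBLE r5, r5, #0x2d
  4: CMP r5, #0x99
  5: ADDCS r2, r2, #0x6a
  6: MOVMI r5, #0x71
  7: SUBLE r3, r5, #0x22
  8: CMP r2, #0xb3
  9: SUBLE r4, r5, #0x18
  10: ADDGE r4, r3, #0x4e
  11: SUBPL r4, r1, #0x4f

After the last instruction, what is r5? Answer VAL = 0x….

VAL = 0x71

0: ✓ CMP  NZCV=0011
1: ✓ SUBLE  r5←0x5d
2: · MOVLS
3: ✓ SUBLE  r5←0x30
4: ✓ CMP  NZCV=1001
5: · ADDCS
6: ✓ MOVMI  r5←0x71
7: · SUBLE
8: ✓ CMP  NZCV=1001
9: · SUBLE
10: ✓ ADDGE  r4←0xda
11: · SUBPL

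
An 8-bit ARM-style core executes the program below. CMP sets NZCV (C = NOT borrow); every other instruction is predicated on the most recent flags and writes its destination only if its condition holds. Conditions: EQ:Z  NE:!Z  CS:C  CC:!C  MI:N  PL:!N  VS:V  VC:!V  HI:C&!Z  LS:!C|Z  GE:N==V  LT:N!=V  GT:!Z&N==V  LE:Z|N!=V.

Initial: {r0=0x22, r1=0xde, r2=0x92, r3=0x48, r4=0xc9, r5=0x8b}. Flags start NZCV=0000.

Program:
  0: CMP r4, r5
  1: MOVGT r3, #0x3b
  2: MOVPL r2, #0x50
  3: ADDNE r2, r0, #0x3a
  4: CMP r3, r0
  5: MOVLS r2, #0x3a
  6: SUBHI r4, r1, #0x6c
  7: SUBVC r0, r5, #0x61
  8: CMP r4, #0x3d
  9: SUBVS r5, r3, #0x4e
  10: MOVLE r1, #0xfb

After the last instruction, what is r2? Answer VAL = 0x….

VAL = 0x5c

[0] flags=0010 → (cmp)
[1] flags=0010 GT?T → r3=0x3b
[2] flags=0010 PL?T → r2=0x50
[3] flags=0010 NE?T → r2=0x5c
[4] flags=0010 → (cmp)
[5] flags=0010 LS?F → skip
[6] flags=0010 HI?T → r4=0x72
[7] flags=0010 VC?T → r0=0x2a
[8] flags=0010 → (cmp)
[9] flags=0010 VS?F → skip
[10] flags=0010 LE?F → skip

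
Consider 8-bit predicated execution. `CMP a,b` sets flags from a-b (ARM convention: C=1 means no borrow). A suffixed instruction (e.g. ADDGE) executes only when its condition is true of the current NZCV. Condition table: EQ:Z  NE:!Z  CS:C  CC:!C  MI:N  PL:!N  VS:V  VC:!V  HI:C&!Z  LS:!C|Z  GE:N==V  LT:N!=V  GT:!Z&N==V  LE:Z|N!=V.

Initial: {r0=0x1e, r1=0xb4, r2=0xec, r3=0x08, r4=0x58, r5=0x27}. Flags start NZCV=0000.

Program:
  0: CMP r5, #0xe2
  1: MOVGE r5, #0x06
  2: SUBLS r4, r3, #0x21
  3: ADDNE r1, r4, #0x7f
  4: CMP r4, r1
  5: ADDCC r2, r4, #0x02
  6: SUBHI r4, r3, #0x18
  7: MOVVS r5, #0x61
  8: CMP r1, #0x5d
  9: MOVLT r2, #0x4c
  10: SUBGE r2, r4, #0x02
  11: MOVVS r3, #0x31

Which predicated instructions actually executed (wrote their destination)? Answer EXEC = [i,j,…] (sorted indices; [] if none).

[0] flags=0000 → (cmp)
[1] flags=0000 GE?T → r5=0x06
[2] flags=0000 LS?T → r4=0xe7
[3] flags=0000 NE?T → r1=0x66
[4] flags=1010 → (cmp)
[5] flags=1010 CC?F → skip
[6] flags=1010 HI?T → r4=0xf0
[7] flags=1010 VS?F → skip
[8] flags=0010 → (cmp)
[9] flags=0010 LT?F → skip
[10] flags=0010 GE?T → r2=0xee
[11] flags=0010 VS?F → skip

EXEC = [1,2,3,6,10]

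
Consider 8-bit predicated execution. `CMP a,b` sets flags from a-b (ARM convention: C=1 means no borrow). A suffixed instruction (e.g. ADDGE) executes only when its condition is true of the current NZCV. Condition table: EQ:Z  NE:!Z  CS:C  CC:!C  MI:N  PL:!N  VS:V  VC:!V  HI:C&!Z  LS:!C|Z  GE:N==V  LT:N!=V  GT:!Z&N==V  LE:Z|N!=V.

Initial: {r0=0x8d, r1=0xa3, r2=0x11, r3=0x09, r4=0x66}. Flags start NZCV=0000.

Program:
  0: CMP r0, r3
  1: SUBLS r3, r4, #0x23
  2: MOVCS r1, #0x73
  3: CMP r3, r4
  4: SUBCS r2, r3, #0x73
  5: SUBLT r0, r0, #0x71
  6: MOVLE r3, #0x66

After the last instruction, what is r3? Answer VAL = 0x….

[0] flags=1010 → (cmp)
[1] flags=1010 LS?F → skip
[2] flags=1010 CS?T → r1=0x73
[3] flags=1000 → (cmp)
[4] flags=1000 CS?F → skip
[5] flags=1000 LT?T → r0=0x1c
[6] flags=1000 LE?T → r3=0x66

VAL = 0x66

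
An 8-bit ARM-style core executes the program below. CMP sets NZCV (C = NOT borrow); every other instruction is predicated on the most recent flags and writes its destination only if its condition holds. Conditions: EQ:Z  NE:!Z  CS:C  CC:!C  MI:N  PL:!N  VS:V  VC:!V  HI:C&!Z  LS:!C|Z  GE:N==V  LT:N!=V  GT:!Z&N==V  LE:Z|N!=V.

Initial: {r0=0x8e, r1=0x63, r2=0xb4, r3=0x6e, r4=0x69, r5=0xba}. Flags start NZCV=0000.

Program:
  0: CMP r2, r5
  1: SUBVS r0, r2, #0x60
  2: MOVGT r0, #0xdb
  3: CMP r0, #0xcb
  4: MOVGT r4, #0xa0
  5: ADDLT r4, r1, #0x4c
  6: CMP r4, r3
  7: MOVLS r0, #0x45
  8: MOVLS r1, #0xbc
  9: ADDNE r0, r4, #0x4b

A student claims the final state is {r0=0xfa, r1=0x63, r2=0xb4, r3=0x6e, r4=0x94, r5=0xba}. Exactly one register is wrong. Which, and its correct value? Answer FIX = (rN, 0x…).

FIX = (r4, 0xaf)

0: ✓ CMP  NZCV=1000
1: · SUBVS
2: · MOVGT
3: ✓ CMP  NZCV=1000
4: · MOVGT
5: ✓ ADDLT  r4←0xaf
6: ✓ CMP  NZCV=0011
7: · MOVLS
8: · MOVLS
9: ✓ ADDNE  r0←0xfa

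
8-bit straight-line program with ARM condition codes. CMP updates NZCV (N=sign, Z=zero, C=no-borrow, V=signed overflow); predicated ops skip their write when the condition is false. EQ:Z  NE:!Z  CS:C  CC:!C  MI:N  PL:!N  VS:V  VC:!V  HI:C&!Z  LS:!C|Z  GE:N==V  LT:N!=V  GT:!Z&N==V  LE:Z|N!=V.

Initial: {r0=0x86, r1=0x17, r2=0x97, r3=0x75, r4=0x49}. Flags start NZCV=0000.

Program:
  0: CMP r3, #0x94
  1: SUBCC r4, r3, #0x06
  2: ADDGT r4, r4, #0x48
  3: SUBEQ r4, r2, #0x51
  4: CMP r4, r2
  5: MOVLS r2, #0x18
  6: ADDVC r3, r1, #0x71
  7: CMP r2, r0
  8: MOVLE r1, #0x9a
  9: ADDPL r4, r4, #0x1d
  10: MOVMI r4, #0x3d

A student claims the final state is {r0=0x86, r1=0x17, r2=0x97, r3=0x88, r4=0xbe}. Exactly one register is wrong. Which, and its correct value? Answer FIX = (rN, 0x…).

FIX = (r4, 0xd4)

[0] flags=1001 → (cmp)
[1] flags=1001 CC?T → r4=0x6f
[2] flags=1001 GT?T → r4=0xb7
[3] flags=1001 EQ?F → skip
[4] flags=0010 → (cmp)
[5] flags=0010 LS?F → skip
[6] flags=0010 VC?T → r3=0x88
[7] flags=0010 → (cmp)
[8] flags=0010 LE?F → skip
[9] flags=0010 PL?T → r4=0xd4
[10] flags=0010 MI?F → skip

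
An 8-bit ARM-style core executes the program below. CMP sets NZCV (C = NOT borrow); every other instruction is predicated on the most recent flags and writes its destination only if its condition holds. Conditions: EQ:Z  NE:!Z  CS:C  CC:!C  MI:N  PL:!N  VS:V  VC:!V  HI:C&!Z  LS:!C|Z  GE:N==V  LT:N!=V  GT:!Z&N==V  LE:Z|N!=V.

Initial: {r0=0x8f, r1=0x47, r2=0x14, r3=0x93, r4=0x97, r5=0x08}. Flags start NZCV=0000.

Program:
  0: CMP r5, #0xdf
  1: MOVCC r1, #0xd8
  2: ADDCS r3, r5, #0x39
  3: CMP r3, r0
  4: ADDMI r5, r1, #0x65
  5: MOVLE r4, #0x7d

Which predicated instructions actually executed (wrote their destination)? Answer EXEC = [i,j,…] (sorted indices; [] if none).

0: ✓ CMP  NZCV=0000
1: ✓ MOVCC  r1←0xd8
2: · ADDCS
3: ✓ CMP  NZCV=0010
4: · ADDMI
5: · MOVLE

EXEC = [1]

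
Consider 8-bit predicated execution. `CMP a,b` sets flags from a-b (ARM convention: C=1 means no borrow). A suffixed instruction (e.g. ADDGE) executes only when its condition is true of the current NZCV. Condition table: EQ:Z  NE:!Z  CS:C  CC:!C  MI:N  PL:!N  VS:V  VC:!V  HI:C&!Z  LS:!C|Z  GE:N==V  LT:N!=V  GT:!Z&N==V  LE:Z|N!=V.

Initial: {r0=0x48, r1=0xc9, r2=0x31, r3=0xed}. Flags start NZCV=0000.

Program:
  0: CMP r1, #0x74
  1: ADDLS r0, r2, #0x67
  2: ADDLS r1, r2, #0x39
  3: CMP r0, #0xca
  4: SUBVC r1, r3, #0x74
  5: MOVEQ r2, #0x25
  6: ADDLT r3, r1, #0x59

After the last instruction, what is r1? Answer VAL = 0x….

[0] flags=0011 → (cmp)
[1] flags=0011 LS?F → skip
[2] flags=0011 LS?F → skip
[3] flags=0000 → (cmp)
[4] flags=0000 VC?T → r1=0x79
[5] flags=0000 EQ?F → skip
[6] flags=0000 LT?F → skip

VAL = 0x79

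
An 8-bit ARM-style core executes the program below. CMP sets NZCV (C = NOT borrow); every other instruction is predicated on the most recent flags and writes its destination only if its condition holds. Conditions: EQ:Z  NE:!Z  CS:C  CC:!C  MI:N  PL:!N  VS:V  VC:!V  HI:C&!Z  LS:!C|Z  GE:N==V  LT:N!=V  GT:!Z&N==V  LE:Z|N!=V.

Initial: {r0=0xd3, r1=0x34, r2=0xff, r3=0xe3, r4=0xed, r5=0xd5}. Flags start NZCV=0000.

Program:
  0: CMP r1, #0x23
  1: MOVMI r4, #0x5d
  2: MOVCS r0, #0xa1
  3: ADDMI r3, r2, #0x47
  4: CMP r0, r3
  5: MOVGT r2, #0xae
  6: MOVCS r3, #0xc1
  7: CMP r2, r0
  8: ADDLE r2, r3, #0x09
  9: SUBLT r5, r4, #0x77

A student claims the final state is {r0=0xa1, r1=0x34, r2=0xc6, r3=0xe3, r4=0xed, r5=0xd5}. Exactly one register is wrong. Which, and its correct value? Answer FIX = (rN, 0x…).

[0] flags=0010 → (cmp)
[1] flags=0010 MI?F → skip
[2] flags=0010 CS?T → r0=0xa1
[3] flags=0010 MI?F → skip
[4] flags=1000 → (cmp)
[5] flags=1000 GT?F → skip
[6] flags=1000 CS?F → skip
[7] flags=0010 → (cmp)
[8] flags=0010 LE?F → skip
[9] flags=0010 LT?F → skip

FIX = (r2, 0xff)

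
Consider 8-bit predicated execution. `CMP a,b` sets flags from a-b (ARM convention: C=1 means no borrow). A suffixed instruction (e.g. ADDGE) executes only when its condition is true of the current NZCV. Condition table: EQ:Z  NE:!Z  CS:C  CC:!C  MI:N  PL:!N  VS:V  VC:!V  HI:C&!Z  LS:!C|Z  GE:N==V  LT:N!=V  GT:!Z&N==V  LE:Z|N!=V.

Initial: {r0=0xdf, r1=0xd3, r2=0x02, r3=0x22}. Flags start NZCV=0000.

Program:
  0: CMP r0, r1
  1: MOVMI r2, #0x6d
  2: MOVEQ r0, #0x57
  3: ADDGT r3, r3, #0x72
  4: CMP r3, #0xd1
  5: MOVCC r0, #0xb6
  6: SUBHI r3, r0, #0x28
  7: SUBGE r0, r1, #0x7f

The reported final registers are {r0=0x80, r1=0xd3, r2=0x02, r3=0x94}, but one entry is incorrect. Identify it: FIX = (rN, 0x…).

0: ✓ CMP  NZCV=0010
1: · MOVMI
2: · MOVEQ
3: ✓ ADDGT  r3←0x94
4: ✓ CMP  NZCV=1000
5: ✓ MOVCC  r0←0xb6
6: · SUBHI
7: · SUBGE

FIX = (r0, 0xb6)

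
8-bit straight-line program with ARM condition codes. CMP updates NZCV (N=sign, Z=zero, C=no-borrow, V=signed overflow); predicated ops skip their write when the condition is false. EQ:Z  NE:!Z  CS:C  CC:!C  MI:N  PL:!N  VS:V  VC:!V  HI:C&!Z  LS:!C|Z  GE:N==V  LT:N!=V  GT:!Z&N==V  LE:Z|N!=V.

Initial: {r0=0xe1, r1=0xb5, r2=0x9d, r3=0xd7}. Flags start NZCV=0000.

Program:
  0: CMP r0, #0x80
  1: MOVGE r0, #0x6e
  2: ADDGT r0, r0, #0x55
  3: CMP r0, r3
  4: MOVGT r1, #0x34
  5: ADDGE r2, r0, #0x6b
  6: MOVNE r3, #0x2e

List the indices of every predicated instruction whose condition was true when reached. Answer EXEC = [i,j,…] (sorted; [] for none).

0: ✓ CMP  NZCV=0010
1: ✓ MOVGE  r0←0x6e
2: ✓ ADDGT  r0←0xc3
3: ✓ CMP  NZCV=1000
4: · MOVGT
5: · ADDGE
6: ✓ MOVNE  r3←0x2e

EXEC = [1,2,6]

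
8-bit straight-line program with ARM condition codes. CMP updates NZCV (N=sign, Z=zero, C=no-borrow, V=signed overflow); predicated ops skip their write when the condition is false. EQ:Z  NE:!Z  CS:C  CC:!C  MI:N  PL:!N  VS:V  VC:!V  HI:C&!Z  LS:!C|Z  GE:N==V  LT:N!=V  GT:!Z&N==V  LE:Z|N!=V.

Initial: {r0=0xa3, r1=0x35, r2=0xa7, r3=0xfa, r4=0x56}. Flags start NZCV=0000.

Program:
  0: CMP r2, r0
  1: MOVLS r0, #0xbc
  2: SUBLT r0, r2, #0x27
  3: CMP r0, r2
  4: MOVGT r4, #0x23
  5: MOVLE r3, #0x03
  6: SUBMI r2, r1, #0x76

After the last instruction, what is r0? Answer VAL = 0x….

[0] flags=0010 → (cmp)
[1] flags=0010 LS?F → skip
[2] flags=0010 LT?F → skip
[3] flags=1000 → (cmp)
[4] flags=1000 GT?F → skip
[5] flags=1000 LE?T → r3=0x03
[6] flags=1000 MI?T → r2=0xbf

VAL = 0xa3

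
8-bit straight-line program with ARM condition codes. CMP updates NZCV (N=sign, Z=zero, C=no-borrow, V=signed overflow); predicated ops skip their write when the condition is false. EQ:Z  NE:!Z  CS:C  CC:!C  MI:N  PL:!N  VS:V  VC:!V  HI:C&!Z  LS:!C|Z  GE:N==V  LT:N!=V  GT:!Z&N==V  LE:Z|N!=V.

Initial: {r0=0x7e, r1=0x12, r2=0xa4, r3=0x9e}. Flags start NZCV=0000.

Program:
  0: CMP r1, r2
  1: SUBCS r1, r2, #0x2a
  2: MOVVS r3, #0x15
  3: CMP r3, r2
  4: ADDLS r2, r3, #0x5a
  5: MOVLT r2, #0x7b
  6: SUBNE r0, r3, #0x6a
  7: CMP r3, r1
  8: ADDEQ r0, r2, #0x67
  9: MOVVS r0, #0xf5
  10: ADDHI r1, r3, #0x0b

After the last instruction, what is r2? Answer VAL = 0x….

[0] flags=0000 → (cmp)
[1] flags=0000 CS?F → skip
[2] flags=0000 VS?F → skip
[3] flags=1000 → (cmp)
[4] flags=1000 LS?T → r2=0xf8
[5] flags=1000 LT?T → r2=0x7b
[6] flags=1000 NE?T → r0=0x34
[7] flags=1010 → (cmp)
[8] flags=1010 EQ?F → skip
[9] flags=1010 VS?F → skip
[10] flags=1010 HI?T → r1=0xa9

VAL = 0x7b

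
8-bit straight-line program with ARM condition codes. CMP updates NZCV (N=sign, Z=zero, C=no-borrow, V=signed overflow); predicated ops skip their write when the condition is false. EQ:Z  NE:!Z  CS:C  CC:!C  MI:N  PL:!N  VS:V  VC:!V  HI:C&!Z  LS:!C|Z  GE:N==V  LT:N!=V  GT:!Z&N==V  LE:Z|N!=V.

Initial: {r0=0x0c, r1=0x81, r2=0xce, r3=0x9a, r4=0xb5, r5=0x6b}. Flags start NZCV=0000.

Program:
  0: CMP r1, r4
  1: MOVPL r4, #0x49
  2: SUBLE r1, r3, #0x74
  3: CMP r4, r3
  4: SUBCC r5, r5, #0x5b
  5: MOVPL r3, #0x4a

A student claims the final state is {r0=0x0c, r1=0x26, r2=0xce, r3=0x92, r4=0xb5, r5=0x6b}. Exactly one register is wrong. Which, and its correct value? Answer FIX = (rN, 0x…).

FIX = (r3, 0x4a)

[0] flags=1000 → (cmp)
[1] flags=1000 PL?F → skip
[2] flags=1000 LE?T → r1=0x26
[3] flags=0010 → (cmp)
[4] flags=0010 CC?F → skip
[5] flags=0010 PL?T → r3=0x4a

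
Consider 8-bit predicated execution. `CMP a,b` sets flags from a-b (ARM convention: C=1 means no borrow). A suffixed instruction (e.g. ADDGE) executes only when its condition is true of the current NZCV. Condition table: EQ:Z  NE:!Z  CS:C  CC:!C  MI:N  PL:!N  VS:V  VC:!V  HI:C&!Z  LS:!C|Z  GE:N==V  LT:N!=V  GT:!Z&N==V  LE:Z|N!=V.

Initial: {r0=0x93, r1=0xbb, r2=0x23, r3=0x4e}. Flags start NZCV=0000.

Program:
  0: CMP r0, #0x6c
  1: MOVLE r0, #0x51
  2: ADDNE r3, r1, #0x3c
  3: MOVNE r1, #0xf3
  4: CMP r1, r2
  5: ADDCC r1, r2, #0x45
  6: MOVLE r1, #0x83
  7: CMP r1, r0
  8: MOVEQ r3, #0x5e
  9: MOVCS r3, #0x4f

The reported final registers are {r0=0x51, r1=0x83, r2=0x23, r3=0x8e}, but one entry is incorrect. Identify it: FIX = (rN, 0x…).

0: ✓ CMP  NZCV=0011
1: ✓ MOVLE  r0←0x51
2: ✓ ADDNE  r3←0xf7
3: ✓ MOVNE  r1←0xf3
4: ✓ CMP  NZCV=1010
5: · ADDCC
6: ✓ MOVLE  r1←0x83
7: ✓ CMP  NZCV=0011
8: · MOVEQ
9: ✓ MOVCS  r3←0x4f

FIX = (r3, 0x4f)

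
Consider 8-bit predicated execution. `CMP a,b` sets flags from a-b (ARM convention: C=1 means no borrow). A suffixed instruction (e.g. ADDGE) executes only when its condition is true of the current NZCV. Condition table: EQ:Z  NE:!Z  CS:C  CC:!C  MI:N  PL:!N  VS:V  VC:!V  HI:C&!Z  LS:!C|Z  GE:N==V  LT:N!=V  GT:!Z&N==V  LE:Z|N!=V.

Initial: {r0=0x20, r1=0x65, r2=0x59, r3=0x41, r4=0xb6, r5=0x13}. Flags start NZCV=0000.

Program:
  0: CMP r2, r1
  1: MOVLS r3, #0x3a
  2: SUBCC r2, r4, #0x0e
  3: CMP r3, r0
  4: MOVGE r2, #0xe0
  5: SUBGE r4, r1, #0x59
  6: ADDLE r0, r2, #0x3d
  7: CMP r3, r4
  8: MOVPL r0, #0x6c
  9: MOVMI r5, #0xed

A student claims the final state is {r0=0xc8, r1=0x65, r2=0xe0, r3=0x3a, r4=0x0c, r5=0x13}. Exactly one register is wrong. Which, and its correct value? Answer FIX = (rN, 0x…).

[0] flags=1000 → (cmp)
[1] flags=1000 LS?T → r3=0x3a
[2] flags=1000 CC?T → r2=0xa8
[3] flags=0010 → (cmp)
[4] flags=0010 GE?T → r2=0xe0
[5] flags=0010 GE?T → r4=0x0c
[6] flags=0010 LE?F → skip
[7] flags=0010 → (cmp)
[8] flags=0010 PL?T → r0=0x6c
[9] flags=0010 MI?F → skip

FIX = (r0, 0x6c)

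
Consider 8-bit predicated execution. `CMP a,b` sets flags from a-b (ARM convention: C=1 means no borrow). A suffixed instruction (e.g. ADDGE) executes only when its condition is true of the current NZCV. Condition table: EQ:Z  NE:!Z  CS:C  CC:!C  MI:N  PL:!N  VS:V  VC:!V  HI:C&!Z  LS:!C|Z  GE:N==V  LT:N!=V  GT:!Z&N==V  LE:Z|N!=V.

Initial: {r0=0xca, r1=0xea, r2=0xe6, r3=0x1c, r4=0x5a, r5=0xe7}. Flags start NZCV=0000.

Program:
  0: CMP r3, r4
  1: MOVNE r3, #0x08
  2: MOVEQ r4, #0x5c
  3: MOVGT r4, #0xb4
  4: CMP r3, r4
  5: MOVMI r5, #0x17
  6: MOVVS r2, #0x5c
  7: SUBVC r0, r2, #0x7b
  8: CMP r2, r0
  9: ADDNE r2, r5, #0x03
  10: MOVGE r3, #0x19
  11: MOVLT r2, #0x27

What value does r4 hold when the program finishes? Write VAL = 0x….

0: ✓ CMP  NZCV=1000
1: ✓ MOVNE  r3←0x08
2: · MOVEQ
3: · MOVGT
4: ✓ CMP  NZCV=1000
5: ✓ MOVMI  r5←0x17
6: · MOVVS
7: ✓ SUBVC  r0←0x6b
8: ✓ CMP  NZCV=0011
9: ✓ ADDNE  r2←0x1a
10: · MOVGE
11: ✓ MOVLT  r2←0x27

VAL = 0x5a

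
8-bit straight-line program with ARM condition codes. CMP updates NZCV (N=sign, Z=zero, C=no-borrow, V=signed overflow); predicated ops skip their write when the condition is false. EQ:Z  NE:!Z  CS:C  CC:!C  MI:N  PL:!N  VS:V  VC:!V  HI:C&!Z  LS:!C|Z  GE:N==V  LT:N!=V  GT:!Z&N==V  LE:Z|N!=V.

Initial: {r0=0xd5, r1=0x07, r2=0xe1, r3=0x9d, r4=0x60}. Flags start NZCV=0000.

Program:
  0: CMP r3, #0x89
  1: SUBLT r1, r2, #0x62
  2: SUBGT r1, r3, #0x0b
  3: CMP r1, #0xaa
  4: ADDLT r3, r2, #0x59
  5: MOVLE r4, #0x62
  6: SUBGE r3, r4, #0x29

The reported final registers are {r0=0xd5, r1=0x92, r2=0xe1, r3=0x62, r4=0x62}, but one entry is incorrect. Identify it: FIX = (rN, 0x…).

FIX = (r3, 0x3a)

0: ✓ CMP  NZCV=0010
1: · SUBLT
2: ✓ SUBGT  r1←0x92
3: ✓ CMP  NZCV=1000
4: ✓ ADDLT  r3←0x3a
5: ✓ MOVLE  r4←0x62
6: · SUBGE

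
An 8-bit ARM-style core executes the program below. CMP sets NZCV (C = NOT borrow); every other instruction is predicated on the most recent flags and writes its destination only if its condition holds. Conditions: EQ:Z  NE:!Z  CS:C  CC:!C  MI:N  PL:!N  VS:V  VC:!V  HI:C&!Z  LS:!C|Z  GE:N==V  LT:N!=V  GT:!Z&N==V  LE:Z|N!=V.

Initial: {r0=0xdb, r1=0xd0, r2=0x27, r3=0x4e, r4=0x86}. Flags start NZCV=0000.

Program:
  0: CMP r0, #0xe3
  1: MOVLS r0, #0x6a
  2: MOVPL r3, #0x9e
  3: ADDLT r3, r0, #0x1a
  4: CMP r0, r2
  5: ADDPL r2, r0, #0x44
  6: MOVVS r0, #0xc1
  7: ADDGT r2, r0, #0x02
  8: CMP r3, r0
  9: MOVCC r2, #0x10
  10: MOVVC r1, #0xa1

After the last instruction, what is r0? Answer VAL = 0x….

0: ✓ CMP  NZCV=1000
1: ✓ MOVLS  r0←0x6a
2: · MOVPL
3: ✓ ADDLT  r3←0x84
4: ✓ CMP  NZCV=0010
5: ✓ ADDPL  r2←0xae
6: · MOVVS
7: ✓ ADDGT  r2←0x6c
8: ✓ CMP  NZCV=0011
9: · MOVCC
10: · MOVVC

VAL = 0x6a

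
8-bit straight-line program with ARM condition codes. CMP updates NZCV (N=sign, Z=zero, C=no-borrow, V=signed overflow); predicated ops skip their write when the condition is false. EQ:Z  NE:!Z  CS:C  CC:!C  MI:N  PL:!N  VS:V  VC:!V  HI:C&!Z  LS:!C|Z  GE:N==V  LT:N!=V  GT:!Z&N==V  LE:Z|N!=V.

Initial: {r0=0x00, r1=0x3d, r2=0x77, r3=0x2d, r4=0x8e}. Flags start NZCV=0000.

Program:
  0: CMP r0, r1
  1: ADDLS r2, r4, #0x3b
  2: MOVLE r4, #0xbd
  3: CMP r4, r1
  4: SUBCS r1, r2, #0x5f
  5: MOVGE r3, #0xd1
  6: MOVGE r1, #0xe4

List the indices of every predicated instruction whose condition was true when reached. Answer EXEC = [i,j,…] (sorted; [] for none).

EXEC = [1,2,4]

0: ✓ CMP  NZCV=1000
1: ✓ ADDLS  r2←0xc9
2: ✓ MOVLE  r4←0xbd
3: ✓ CMP  NZCV=1010
4: ✓ SUBCS  r1←0x6a
5: · MOVGE
6: · MOVGE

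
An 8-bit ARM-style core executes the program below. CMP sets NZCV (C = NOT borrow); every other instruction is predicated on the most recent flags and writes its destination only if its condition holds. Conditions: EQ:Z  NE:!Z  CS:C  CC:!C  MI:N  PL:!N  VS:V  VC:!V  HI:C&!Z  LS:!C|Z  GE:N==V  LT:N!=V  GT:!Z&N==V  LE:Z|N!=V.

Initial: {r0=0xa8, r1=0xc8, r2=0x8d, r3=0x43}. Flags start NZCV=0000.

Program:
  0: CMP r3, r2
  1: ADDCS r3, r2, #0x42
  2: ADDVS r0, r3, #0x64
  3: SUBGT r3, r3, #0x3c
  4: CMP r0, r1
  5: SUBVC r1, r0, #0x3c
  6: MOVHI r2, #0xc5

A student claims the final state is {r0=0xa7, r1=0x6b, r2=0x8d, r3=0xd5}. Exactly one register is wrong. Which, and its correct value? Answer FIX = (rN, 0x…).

FIX = (r3, 0x07)

[0] flags=1001 → (cmp)
[1] flags=1001 CS?F → skip
[2] flags=1001 VS?T → r0=0xa7
[3] flags=1001 GT?T → r3=0x07
[4] flags=1000 → (cmp)
[5] flags=1000 VC?T → r1=0x6b
[6] flags=1000 HI?F → skip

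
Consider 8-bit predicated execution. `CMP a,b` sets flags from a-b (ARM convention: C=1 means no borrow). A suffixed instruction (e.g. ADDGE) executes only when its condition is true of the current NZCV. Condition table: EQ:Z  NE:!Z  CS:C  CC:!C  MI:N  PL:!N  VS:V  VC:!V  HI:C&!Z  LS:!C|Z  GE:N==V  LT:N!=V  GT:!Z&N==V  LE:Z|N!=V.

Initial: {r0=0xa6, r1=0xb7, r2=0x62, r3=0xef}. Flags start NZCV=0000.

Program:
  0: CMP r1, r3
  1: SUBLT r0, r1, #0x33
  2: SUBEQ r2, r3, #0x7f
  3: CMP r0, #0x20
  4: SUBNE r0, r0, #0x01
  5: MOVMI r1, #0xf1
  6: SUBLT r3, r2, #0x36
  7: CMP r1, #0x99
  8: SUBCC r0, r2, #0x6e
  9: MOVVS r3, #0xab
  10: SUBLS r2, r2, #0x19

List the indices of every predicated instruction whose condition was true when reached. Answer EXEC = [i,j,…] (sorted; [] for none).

0: ✓ CMP  NZCV=1000
1: ✓ SUBLT  r0←0x84
2: · SUBEQ
3: ✓ CMP  NZCV=0011
4: ✓ SUBNE  r0←0x83
5: · MOVMI
6: ✓ SUBLT  r3←0x2c
7: ✓ CMP  NZCV=0010
8: · SUBCC
9: · MOVVS
10: · SUBLS

EXEC = [1,4,6]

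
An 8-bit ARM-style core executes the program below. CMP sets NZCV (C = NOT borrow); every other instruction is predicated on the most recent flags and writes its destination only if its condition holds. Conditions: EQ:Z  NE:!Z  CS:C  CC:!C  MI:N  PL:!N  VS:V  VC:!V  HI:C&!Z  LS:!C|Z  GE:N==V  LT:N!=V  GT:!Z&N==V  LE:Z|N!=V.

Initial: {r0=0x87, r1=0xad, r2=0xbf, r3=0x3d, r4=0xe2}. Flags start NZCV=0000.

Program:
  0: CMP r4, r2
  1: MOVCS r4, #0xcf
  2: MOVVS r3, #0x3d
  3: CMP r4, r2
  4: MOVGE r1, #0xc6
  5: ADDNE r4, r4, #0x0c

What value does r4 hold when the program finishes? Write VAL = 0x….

VAL = 0xdb

0: ✓ CMP  NZCV=0010
1: ✓ MOVCS  r4←0xcf
2: · MOVVS
3: ✓ CMP  NZCV=0010
4: ✓ MOVGE  r1←0xc6
5: ✓ ADDNE  r4←0xdb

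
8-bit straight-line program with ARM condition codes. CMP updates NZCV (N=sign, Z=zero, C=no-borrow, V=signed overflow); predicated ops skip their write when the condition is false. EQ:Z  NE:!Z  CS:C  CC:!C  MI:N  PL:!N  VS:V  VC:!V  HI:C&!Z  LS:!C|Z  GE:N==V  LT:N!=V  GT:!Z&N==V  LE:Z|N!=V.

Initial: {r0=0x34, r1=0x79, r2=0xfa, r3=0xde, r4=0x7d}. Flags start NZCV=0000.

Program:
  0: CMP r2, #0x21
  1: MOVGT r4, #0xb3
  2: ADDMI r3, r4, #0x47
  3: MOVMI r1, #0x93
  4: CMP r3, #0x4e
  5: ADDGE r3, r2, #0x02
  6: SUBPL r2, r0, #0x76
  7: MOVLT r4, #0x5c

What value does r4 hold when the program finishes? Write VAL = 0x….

0: ✓ CMP  NZCV=1010
1: · MOVGT
2: ✓ ADDMI  r3←0xc4
3: ✓ MOVMI  r1←0x93
4: ✓ CMP  NZCV=0011
5: · ADDGE
6: ✓ SUBPL  r2←0xbe
7: ✓ MOVLT  r4←0x5c

VAL = 0x5c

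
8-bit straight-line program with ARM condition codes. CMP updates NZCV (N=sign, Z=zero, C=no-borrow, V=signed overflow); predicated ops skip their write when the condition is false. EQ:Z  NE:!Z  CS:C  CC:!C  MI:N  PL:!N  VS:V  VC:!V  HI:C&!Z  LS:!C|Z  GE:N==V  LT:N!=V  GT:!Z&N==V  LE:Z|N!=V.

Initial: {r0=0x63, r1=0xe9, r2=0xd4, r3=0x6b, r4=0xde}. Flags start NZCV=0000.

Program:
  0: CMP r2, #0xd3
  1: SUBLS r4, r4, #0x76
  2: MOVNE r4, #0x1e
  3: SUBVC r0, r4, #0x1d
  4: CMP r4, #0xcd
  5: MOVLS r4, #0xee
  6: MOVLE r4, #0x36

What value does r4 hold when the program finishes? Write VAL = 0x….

VAL = 0xee

[0] flags=0010 → (cmp)
[1] flags=0010 LS?F → skip
[2] flags=0010 NE?T → r4=0x1e
[3] flags=0010 VC?T → r0=0x01
[4] flags=0000 → (cmp)
[5] flags=0000 LS?T → r4=0xee
[6] flags=0000 LE?F → skip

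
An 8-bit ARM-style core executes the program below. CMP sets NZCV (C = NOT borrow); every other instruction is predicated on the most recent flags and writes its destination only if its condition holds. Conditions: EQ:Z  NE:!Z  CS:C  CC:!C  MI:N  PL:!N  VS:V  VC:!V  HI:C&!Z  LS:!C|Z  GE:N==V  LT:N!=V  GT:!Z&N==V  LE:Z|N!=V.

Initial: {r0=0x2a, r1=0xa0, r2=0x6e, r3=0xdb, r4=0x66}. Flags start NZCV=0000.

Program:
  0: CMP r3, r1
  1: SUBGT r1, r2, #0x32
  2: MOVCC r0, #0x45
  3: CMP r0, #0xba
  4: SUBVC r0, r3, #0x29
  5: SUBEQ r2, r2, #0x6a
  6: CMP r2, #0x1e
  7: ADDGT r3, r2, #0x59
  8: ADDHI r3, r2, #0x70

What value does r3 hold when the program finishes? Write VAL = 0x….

0: ✓ CMP  NZCV=0010
1: ✓ SUBGT  r1←0x3c
2: · MOVCC
3: ✓ CMP  NZCV=0000
4: ✓ SUBVC  r0←0xb2
5: · SUBEQ
6: ✓ CMP  NZCV=0010
7: ✓ ADDGT  r3←0xc7
8: ✓ ADDHI  r3←0xde

VAL = 0xde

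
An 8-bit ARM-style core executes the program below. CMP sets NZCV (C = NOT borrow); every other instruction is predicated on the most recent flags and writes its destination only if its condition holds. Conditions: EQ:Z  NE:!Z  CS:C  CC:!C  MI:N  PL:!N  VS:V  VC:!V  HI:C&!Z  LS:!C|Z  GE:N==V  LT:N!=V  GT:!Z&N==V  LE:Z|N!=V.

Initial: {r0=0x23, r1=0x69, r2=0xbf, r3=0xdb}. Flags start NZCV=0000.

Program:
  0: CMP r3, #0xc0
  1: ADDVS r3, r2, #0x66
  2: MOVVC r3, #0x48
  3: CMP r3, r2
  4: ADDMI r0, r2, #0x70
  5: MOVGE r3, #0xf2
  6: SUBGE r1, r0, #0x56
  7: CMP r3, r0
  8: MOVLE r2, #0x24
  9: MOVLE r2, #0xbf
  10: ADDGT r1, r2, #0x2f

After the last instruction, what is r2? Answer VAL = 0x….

VAL = 0xbf

[0] flags=0010 → (cmp)
[1] flags=0010 VS?F → skip
[2] flags=0010 VC?T → r3=0x48
[3] flags=1001 → (cmp)
[4] flags=1001 MI?T → r0=0x2f
[5] flags=1001 GE?T → r3=0xf2
[6] flags=1001 GE?T → r1=0xd9
[7] flags=1010 → (cmp)
[8] flags=1010 LE?T → r2=0x24
[9] flags=1010 LE?T → r2=0xbf
[10] flags=1010 GT?F → skip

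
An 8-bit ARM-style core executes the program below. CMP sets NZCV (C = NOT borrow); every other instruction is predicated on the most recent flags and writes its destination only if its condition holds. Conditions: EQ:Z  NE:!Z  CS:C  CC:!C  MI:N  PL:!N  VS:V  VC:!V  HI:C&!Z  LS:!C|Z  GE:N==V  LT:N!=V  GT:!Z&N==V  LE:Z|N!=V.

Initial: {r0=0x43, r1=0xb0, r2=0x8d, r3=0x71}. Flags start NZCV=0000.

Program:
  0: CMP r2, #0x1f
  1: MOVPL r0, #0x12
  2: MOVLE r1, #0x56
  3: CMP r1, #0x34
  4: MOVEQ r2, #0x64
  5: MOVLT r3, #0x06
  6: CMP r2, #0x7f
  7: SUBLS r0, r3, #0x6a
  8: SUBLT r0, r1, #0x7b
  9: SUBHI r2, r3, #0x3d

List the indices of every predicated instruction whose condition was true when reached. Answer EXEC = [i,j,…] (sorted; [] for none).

[0] flags=0011 → (cmp)
[1] flags=0011 PL?T → r0=0x12
[2] flags=0011 LE?T → r1=0x56
[3] flags=0010 → (cmp)
[4] flags=0010 EQ?F → skip
[5] flags=0010 LT?F → skip
[6] flags=0011 → (cmp)
[7] flags=0011 LS?F → skip
[8] flags=0011 LT?T → r0=0xdb
[9] flags=0011 HI?T → r2=0x34

EXEC = [1,2,8,9]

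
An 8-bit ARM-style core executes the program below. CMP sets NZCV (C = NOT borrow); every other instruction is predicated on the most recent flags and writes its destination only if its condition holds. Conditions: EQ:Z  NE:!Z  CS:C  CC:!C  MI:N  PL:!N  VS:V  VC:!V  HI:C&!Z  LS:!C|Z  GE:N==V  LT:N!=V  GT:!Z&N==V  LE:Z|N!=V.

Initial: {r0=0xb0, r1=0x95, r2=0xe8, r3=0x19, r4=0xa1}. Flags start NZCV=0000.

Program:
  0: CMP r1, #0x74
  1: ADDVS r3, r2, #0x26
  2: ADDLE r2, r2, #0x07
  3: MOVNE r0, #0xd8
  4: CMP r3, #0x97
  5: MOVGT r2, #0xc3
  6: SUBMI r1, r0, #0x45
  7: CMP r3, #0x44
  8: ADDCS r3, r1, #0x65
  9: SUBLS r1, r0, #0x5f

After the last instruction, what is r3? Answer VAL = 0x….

0: ✓ CMP  NZCV=0011
1: ✓ ADDVS  r3←0x0e
2: ✓ ADDLE  r2←0xef
3: ✓ MOVNE  r0←0xd8
4: ✓ CMP  NZCV=0000
5: ✓ MOVGT  r2←0xc3
6: · SUBMI
7: ✓ CMP  NZCV=1000
8: · ADDCS
9: ✓ SUBLS  r1←0x79

VAL = 0x0e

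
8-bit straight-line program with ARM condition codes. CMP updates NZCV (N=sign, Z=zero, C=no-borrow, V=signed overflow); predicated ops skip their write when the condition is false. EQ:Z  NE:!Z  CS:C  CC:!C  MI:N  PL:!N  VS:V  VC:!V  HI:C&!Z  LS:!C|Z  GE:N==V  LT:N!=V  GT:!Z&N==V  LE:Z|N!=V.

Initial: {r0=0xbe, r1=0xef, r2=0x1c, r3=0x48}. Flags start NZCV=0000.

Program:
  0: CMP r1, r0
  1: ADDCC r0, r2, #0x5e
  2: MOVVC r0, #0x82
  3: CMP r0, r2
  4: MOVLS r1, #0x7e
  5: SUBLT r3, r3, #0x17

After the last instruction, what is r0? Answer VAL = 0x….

[0] flags=0010 → (cmp)
[1] flags=0010 CC?F → skip
[2] flags=0010 VC?T → r0=0x82
[3] flags=0011 → (cmp)
[4] flags=0011 LS?F → skip
[5] flags=0011 LT?T → r3=0x31

VAL = 0x82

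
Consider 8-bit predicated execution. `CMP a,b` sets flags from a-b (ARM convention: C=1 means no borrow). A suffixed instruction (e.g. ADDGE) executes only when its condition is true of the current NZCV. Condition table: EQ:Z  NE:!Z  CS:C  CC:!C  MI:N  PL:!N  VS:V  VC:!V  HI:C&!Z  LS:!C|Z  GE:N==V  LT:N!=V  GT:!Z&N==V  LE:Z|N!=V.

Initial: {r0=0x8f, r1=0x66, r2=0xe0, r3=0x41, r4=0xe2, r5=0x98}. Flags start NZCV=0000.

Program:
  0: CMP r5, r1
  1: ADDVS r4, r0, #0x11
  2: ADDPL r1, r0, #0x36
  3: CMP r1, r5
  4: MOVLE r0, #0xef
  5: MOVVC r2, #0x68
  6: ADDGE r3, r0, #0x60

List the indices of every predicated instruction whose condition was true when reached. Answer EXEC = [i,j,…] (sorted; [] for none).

[0] flags=0011 → (cmp)
[1] flags=0011 VS?T → r4=0xa0
[2] flags=0011 PL?T → r1=0xc5
[3] flags=0010 → (cmp)
[4] flags=0010 LE?F → skip
[5] flags=0010 VC?T → r2=0x68
[6] flags=0010 GE?T → r3=0xef

EXEC = [1,2,5,6]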